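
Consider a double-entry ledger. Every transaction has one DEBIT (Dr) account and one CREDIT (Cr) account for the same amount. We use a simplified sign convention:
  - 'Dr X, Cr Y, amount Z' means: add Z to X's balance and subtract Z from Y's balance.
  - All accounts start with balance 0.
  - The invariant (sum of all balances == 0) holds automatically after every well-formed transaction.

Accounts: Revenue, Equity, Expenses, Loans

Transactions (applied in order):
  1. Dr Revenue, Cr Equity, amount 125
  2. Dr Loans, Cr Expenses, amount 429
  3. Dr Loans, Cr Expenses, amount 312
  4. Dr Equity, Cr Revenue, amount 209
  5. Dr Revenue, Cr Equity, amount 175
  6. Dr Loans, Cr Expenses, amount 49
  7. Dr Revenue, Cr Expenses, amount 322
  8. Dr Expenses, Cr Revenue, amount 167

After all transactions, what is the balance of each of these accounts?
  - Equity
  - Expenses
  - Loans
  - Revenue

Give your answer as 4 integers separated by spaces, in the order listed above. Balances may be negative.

Answer: -91 -945 790 246

Derivation:
After txn 1 (Dr Revenue, Cr Equity, amount 125): Equity=-125 Revenue=125
After txn 2 (Dr Loans, Cr Expenses, amount 429): Equity=-125 Expenses=-429 Loans=429 Revenue=125
After txn 3 (Dr Loans, Cr Expenses, amount 312): Equity=-125 Expenses=-741 Loans=741 Revenue=125
After txn 4 (Dr Equity, Cr Revenue, amount 209): Equity=84 Expenses=-741 Loans=741 Revenue=-84
After txn 5 (Dr Revenue, Cr Equity, amount 175): Equity=-91 Expenses=-741 Loans=741 Revenue=91
After txn 6 (Dr Loans, Cr Expenses, amount 49): Equity=-91 Expenses=-790 Loans=790 Revenue=91
After txn 7 (Dr Revenue, Cr Expenses, amount 322): Equity=-91 Expenses=-1112 Loans=790 Revenue=413
After txn 8 (Dr Expenses, Cr Revenue, amount 167): Equity=-91 Expenses=-945 Loans=790 Revenue=246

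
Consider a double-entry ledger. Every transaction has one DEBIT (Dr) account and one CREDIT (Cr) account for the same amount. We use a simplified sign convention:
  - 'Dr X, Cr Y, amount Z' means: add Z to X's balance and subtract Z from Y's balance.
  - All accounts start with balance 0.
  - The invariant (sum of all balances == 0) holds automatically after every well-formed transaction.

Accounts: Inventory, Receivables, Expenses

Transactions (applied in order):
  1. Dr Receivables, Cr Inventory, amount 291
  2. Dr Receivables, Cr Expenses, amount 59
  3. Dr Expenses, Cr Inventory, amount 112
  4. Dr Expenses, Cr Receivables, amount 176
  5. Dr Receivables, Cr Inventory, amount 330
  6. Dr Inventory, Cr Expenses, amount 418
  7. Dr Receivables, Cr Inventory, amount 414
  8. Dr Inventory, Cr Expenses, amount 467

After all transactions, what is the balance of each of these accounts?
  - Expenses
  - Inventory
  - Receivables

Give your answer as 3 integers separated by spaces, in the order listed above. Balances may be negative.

Answer: -656 -262 918

Derivation:
After txn 1 (Dr Receivables, Cr Inventory, amount 291): Inventory=-291 Receivables=291
After txn 2 (Dr Receivables, Cr Expenses, amount 59): Expenses=-59 Inventory=-291 Receivables=350
After txn 3 (Dr Expenses, Cr Inventory, amount 112): Expenses=53 Inventory=-403 Receivables=350
After txn 4 (Dr Expenses, Cr Receivables, amount 176): Expenses=229 Inventory=-403 Receivables=174
After txn 5 (Dr Receivables, Cr Inventory, amount 330): Expenses=229 Inventory=-733 Receivables=504
After txn 6 (Dr Inventory, Cr Expenses, amount 418): Expenses=-189 Inventory=-315 Receivables=504
After txn 7 (Dr Receivables, Cr Inventory, amount 414): Expenses=-189 Inventory=-729 Receivables=918
After txn 8 (Dr Inventory, Cr Expenses, amount 467): Expenses=-656 Inventory=-262 Receivables=918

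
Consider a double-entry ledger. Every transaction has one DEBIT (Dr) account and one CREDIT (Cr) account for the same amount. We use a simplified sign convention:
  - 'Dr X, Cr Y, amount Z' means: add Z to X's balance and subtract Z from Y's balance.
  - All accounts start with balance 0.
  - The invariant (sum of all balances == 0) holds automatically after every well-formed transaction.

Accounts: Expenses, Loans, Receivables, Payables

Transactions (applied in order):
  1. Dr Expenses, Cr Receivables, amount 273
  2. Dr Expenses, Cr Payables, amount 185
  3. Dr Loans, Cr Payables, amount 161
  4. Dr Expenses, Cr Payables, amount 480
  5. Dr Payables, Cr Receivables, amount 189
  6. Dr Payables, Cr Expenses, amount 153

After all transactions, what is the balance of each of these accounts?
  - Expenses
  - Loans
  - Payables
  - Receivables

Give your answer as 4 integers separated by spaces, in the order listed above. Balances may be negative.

Answer: 785 161 -484 -462

Derivation:
After txn 1 (Dr Expenses, Cr Receivables, amount 273): Expenses=273 Receivables=-273
After txn 2 (Dr Expenses, Cr Payables, amount 185): Expenses=458 Payables=-185 Receivables=-273
After txn 3 (Dr Loans, Cr Payables, amount 161): Expenses=458 Loans=161 Payables=-346 Receivables=-273
After txn 4 (Dr Expenses, Cr Payables, amount 480): Expenses=938 Loans=161 Payables=-826 Receivables=-273
After txn 5 (Dr Payables, Cr Receivables, amount 189): Expenses=938 Loans=161 Payables=-637 Receivables=-462
After txn 6 (Dr Payables, Cr Expenses, amount 153): Expenses=785 Loans=161 Payables=-484 Receivables=-462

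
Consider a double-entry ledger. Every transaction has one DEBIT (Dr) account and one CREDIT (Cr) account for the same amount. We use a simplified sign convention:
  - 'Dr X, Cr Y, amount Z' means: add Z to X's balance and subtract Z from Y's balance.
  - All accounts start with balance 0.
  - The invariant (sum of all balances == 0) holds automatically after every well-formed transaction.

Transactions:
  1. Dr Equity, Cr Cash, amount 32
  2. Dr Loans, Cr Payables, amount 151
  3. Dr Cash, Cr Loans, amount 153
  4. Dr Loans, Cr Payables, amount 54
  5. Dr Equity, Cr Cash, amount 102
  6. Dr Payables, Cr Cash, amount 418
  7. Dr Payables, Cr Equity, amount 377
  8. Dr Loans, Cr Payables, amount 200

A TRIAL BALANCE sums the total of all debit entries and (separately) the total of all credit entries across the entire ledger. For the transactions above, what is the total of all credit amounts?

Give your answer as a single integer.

Answer: 1487

Derivation:
Txn 1: credit+=32
Txn 2: credit+=151
Txn 3: credit+=153
Txn 4: credit+=54
Txn 5: credit+=102
Txn 6: credit+=418
Txn 7: credit+=377
Txn 8: credit+=200
Total credits = 1487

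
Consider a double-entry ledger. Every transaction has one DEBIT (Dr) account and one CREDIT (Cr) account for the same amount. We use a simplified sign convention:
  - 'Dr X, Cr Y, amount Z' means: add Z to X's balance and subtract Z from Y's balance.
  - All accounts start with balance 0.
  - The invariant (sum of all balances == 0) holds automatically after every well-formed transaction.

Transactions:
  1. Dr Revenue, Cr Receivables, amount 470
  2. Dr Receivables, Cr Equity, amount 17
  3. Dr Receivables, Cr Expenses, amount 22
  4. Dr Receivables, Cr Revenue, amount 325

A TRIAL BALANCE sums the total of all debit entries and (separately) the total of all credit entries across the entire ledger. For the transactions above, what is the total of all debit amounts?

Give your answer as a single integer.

Txn 1: debit+=470
Txn 2: debit+=17
Txn 3: debit+=22
Txn 4: debit+=325
Total debits = 834

Answer: 834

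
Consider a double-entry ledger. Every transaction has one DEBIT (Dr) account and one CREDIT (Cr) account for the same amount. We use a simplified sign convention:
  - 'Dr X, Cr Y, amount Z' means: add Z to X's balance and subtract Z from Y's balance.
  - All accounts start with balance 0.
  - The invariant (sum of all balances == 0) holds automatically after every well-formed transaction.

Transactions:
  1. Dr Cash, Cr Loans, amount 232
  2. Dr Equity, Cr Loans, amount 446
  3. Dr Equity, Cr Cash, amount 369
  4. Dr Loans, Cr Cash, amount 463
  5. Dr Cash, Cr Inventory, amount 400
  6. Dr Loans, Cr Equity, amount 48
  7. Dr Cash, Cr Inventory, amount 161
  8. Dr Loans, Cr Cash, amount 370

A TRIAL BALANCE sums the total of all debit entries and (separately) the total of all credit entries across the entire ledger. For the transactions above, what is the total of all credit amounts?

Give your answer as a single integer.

Answer: 2489

Derivation:
Txn 1: credit+=232
Txn 2: credit+=446
Txn 3: credit+=369
Txn 4: credit+=463
Txn 5: credit+=400
Txn 6: credit+=48
Txn 7: credit+=161
Txn 8: credit+=370
Total credits = 2489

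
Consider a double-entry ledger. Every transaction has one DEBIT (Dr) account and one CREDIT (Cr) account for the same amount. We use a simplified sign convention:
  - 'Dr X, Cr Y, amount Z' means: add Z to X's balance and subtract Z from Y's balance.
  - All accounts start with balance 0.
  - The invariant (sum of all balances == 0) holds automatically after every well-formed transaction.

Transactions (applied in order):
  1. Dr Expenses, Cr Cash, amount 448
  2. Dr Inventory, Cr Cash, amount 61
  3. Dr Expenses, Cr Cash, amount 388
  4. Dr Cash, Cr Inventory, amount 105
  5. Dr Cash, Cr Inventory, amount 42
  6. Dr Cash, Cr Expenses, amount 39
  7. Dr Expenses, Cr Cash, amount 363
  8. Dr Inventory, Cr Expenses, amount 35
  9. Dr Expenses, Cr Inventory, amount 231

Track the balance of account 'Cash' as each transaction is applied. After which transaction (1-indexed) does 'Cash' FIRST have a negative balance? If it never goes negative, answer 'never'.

Answer: 1

Derivation:
After txn 1: Cash=-448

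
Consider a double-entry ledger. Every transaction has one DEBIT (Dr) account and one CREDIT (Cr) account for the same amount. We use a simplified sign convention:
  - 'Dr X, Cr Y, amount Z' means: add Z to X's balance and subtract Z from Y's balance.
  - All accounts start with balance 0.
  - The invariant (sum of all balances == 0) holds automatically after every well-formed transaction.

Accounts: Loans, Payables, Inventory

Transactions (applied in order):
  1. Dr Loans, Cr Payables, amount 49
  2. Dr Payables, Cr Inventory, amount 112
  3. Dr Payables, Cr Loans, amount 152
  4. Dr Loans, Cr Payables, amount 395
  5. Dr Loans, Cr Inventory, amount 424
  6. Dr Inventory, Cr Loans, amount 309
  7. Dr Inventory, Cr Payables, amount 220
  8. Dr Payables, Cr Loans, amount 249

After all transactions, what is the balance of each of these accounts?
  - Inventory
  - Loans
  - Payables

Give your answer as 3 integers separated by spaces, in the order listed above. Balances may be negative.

After txn 1 (Dr Loans, Cr Payables, amount 49): Loans=49 Payables=-49
After txn 2 (Dr Payables, Cr Inventory, amount 112): Inventory=-112 Loans=49 Payables=63
After txn 3 (Dr Payables, Cr Loans, amount 152): Inventory=-112 Loans=-103 Payables=215
After txn 4 (Dr Loans, Cr Payables, amount 395): Inventory=-112 Loans=292 Payables=-180
After txn 5 (Dr Loans, Cr Inventory, amount 424): Inventory=-536 Loans=716 Payables=-180
After txn 6 (Dr Inventory, Cr Loans, amount 309): Inventory=-227 Loans=407 Payables=-180
After txn 7 (Dr Inventory, Cr Payables, amount 220): Inventory=-7 Loans=407 Payables=-400
After txn 8 (Dr Payables, Cr Loans, amount 249): Inventory=-7 Loans=158 Payables=-151

Answer: -7 158 -151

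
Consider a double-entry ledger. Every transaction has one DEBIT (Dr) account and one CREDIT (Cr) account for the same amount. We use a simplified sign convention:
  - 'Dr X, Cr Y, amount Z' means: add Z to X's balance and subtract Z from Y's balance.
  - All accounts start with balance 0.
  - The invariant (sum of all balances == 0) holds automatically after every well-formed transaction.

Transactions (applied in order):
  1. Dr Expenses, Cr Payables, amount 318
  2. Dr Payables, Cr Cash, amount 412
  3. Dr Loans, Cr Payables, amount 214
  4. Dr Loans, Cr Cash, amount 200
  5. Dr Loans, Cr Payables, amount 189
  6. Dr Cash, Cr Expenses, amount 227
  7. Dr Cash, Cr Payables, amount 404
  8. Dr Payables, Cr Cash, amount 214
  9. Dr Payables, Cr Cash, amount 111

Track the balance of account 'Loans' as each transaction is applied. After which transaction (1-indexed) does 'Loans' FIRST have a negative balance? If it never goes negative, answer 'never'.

Answer: never

Derivation:
After txn 1: Loans=0
After txn 2: Loans=0
After txn 3: Loans=214
After txn 4: Loans=414
After txn 5: Loans=603
After txn 6: Loans=603
After txn 7: Loans=603
After txn 8: Loans=603
After txn 9: Loans=603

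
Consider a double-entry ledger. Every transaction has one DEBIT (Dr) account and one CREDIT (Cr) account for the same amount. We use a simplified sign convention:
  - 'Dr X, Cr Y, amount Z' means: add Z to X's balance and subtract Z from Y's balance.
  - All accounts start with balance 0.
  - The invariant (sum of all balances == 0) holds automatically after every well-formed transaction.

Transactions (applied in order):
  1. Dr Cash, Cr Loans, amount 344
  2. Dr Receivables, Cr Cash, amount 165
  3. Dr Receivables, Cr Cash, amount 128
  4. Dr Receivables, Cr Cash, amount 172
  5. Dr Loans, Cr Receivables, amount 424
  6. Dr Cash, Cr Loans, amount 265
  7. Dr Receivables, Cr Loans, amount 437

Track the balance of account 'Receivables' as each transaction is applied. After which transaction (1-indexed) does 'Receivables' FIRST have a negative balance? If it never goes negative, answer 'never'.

After txn 1: Receivables=0
After txn 2: Receivables=165
After txn 3: Receivables=293
After txn 4: Receivables=465
After txn 5: Receivables=41
After txn 6: Receivables=41
After txn 7: Receivables=478

Answer: never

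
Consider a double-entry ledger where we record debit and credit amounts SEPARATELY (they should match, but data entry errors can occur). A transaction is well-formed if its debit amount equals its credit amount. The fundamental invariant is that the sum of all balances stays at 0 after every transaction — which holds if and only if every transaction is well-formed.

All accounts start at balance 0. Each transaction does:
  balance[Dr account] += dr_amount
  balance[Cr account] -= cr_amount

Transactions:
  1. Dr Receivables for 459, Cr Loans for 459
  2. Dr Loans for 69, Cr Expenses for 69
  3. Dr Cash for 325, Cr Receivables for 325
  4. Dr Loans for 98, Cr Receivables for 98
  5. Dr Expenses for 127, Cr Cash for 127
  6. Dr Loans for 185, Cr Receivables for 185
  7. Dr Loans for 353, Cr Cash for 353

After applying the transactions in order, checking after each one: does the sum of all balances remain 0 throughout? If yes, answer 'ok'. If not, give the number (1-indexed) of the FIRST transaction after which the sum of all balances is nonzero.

After txn 1: dr=459 cr=459 sum_balances=0
After txn 2: dr=69 cr=69 sum_balances=0
After txn 3: dr=325 cr=325 sum_balances=0
After txn 4: dr=98 cr=98 sum_balances=0
After txn 5: dr=127 cr=127 sum_balances=0
After txn 6: dr=185 cr=185 sum_balances=0
After txn 7: dr=353 cr=353 sum_balances=0

Answer: ok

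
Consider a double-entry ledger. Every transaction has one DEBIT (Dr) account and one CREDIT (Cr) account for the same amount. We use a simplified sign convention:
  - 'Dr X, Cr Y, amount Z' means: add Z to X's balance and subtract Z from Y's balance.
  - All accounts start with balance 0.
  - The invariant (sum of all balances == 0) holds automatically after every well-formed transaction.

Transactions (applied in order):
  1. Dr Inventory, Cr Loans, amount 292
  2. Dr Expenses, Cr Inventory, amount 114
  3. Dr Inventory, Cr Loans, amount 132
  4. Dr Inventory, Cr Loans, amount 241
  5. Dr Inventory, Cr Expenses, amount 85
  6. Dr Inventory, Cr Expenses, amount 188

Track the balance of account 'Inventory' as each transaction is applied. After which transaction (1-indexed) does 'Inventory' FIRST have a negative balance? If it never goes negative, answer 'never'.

Answer: never

Derivation:
After txn 1: Inventory=292
After txn 2: Inventory=178
After txn 3: Inventory=310
After txn 4: Inventory=551
After txn 5: Inventory=636
After txn 6: Inventory=824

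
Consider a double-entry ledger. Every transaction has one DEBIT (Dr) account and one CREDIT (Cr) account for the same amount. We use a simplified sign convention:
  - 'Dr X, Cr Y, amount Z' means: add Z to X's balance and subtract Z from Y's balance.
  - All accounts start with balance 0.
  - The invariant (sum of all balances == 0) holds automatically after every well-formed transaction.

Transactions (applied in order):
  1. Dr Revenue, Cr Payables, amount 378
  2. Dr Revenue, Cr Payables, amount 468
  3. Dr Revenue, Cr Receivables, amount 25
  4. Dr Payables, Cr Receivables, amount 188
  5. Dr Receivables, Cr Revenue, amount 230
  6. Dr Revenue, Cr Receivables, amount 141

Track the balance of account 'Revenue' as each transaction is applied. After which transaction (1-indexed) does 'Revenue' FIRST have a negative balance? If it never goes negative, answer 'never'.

After txn 1: Revenue=378
After txn 2: Revenue=846
After txn 3: Revenue=871
After txn 4: Revenue=871
After txn 5: Revenue=641
After txn 6: Revenue=782

Answer: never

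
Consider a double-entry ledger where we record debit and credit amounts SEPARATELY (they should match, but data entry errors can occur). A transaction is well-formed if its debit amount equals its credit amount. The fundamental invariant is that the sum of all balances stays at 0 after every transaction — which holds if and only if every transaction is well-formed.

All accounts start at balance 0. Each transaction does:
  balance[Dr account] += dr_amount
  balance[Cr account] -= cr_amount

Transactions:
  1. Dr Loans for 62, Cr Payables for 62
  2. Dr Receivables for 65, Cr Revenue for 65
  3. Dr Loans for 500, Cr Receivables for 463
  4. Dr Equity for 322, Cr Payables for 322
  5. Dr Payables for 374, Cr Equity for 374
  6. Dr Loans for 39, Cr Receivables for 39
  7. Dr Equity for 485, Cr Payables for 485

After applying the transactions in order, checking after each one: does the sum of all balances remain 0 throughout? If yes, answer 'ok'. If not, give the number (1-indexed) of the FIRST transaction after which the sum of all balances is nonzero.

Answer: 3

Derivation:
After txn 1: dr=62 cr=62 sum_balances=0
After txn 2: dr=65 cr=65 sum_balances=0
After txn 3: dr=500 cr=463 sum_balances=37
After txn 4: dr=322 cr=322 sum_balances=37
After txn 5: dr=374 cr=374 sum_balances=37
After txn 6: dr=39 cr=39 sum_balances=37
After txn 7: dr=485 cr=485 sum_balances=37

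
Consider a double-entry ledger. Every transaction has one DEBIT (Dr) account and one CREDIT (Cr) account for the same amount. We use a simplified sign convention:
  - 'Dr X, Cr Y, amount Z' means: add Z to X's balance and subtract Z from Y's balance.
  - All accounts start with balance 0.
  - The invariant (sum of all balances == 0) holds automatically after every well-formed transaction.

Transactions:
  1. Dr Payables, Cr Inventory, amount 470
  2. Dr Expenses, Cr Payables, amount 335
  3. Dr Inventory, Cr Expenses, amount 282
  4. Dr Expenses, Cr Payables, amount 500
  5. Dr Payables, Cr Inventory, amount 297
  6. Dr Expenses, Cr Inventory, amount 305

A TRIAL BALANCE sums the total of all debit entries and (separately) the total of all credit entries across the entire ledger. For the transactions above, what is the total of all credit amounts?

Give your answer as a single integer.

Answer: 2189

Derivation:
Txn 1: credit+=470
Txn 2: credit+=335
Txn 3: credit+=282
Txn 4: credit+=500
Txn 5: credit+=297
Txn 6: credit+=305
Total credits = 2189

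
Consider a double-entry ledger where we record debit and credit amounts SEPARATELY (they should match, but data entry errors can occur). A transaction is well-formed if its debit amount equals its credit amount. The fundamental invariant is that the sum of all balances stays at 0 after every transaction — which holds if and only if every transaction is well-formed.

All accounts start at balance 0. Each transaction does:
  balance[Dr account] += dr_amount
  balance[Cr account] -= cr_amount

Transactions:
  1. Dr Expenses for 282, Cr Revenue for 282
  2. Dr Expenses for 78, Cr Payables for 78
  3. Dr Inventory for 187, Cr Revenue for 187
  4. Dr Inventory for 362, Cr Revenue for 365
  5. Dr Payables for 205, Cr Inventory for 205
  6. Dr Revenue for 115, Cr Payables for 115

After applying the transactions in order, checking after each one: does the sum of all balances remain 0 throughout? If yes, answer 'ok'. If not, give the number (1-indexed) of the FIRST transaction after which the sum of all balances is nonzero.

Answer: 4

Derivation:
After txn 1: dr=282 cr=282 sum_balances=0
After txn 2: dr=78 cr=78 sum_balances=0
After txn 3: dr=187 cr=187 sum_balances=0
After txn 4: dr=362 cr=365 sum_balances=-3
After txn 5: dr=205 cr=205 sum_balances=-3
After txn 6: dr=115 cr=115 sum_balances=-3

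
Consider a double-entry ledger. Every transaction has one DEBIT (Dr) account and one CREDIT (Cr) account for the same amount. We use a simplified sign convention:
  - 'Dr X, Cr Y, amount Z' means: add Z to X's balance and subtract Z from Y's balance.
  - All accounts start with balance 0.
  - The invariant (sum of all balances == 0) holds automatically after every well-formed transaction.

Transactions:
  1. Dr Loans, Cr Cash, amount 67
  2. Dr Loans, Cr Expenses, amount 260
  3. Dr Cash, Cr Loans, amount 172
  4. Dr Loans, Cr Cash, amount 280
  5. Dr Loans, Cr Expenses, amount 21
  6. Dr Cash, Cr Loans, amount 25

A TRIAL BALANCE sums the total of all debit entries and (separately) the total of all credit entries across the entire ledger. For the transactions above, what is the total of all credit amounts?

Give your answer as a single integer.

Answer: 825

Derivation:
Txn 1: credit+=67
Txn 2: credit+=260
Txn 3: credit+=172
Txn 4: credit+=280
Txn 5: credit+=21
Txn 6: credit+=25
Total credits = 825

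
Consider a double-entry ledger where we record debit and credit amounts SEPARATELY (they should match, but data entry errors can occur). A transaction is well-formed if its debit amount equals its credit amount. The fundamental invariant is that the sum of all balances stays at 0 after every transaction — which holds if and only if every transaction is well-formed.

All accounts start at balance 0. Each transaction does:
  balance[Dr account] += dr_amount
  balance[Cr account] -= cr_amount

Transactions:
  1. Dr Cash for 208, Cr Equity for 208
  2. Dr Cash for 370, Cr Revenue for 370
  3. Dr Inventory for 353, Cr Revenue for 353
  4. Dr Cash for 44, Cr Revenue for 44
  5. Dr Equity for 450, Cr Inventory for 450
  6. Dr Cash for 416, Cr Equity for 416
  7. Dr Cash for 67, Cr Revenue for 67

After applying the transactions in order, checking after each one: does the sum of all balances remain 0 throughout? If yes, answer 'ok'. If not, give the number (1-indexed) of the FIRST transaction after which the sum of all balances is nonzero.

After txn 1: dr=208 cr=208 sum_balances=0
After txn 2: dr=370 cr=370 sum_balances=0
After txn 3: dr=353 cr=353 sum_balances=0
After txn 4: dr=44 cr=44 sum_balances=0
After txn 5: dr=450 cr=450 sum_balances=0
After txn 6: dr=416 cr=416 sum_balances=0
After txn 7: dr=67 cr=67 sum_balances=0

Answer: ok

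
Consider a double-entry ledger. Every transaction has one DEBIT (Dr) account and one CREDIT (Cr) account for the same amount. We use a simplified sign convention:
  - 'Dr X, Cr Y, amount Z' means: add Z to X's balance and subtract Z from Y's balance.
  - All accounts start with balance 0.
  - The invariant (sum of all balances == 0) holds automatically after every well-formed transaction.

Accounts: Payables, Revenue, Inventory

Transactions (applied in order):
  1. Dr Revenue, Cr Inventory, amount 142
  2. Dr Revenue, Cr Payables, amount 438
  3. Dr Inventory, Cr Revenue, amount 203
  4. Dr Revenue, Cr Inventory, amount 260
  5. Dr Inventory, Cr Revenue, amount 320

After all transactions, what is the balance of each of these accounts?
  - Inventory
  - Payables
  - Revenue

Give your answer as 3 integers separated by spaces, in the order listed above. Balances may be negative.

After txn 1 (Dr Revenue, Cr Inventory, amount 142): Inventory=-142 Revenue=142
After txn 2 (Dr Revenue, Cr Payables, amount 438): Inventory=-142 Payables=-438 Revenue=580
After txn 3 (Dr Inventory, Cr Revenue, amount 203): Inventory=61 Payables=-438 Revenue=377
After txn 4 (Dr Revenue, Cr Inventory, amount 260): Inventory=-199 Payables=-438 Revenue=637
After txn 5 (Dr Inventory, Cr Revenue, amount 320): Inventory=121 Payables=-438 Revenue=317

Answer: 121 -438 317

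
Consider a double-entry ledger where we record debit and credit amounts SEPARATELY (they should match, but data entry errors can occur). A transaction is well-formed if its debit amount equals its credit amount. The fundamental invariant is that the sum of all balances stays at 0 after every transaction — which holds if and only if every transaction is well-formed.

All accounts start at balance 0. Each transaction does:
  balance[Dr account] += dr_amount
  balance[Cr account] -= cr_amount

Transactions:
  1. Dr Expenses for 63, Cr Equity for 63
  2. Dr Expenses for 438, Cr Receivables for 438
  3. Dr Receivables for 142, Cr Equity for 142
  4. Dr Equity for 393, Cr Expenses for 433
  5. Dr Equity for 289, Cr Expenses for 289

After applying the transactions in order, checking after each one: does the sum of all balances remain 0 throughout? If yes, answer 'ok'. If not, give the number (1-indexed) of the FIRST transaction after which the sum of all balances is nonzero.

Answer: 4

Derivation:
After txn 1: dr=63 cr=63 sum_balances=0
After txn 2: dr=438 cr=438 sum_balances=0
After txn 3: dr=142 cr=142 sum_balances=0
After txn 4: dr=393 cr=433 sum_balances=-40
After txn 5: dr=289 cr=289 sum_balances=-40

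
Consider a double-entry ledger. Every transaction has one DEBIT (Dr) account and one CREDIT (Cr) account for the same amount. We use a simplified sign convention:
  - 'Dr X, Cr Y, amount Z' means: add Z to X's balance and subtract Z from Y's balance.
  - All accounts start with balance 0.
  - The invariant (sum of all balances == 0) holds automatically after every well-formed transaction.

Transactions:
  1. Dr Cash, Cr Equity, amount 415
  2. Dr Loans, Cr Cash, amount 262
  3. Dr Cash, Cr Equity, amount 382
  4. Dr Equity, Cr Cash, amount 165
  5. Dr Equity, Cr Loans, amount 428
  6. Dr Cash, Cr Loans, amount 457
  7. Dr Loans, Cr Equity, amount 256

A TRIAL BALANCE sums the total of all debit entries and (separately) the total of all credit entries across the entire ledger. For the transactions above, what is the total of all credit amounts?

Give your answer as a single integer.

Answer: 2365

Derivation:
Txn 1: credit+=415
Txn 2: credit+=262
Txn 3: credit+=382
Txn 4: credit+=165
Txn 5: credit+=428
Txn 6: credit+=457
Txn 7: credit+=256
Total credits = 2365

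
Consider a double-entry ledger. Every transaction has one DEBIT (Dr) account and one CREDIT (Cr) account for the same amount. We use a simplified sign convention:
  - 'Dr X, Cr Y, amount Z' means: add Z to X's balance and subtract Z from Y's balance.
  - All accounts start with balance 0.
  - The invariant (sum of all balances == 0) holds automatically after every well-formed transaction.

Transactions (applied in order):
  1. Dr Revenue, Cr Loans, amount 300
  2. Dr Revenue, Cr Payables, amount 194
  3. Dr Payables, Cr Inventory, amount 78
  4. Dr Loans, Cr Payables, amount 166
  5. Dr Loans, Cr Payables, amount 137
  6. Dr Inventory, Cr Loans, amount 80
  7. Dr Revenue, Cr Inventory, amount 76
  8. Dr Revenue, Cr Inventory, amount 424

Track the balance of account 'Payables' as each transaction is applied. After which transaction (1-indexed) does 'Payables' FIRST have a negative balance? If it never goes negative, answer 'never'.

Answer: 2

Derivation:
After txn 1: Payables=0
After txn 2: Payables=-194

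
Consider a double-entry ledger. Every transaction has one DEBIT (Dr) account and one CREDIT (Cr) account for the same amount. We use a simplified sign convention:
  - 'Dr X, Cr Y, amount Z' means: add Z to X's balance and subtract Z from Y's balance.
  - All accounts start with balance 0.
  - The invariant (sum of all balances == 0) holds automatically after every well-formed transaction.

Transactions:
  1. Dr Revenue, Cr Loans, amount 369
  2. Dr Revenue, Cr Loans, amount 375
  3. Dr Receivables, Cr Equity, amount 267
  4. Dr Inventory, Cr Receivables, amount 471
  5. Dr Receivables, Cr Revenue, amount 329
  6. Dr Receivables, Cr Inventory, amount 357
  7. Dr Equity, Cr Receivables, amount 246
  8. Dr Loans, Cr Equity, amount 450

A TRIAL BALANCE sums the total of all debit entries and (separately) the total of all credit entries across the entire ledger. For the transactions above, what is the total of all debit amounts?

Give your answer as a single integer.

Answer: 2864

Derivation:
Txn 1: debit+=369
Txn 2: debit+=375
Txn 3: debit+=267
Txn 4: debit+=471
Txn 5: debit+=329
Txn 6: debit+=357
Txn 7: debit+=246
Txn 8: debit+=450
Total debits = 2864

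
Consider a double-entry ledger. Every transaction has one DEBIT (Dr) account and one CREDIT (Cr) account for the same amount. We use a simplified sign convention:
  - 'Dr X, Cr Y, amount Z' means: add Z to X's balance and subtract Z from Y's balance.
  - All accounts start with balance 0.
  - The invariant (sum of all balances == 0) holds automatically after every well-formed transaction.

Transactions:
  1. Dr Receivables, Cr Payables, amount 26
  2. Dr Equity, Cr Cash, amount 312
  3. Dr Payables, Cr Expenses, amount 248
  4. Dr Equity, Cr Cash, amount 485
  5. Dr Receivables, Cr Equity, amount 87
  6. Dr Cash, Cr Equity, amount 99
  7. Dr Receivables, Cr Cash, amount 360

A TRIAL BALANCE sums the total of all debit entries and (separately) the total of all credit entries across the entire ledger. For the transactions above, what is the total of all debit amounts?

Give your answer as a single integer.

Txn 1: debit+=26
Txn 2: debit+=312
Txn 3: debit+=248
Txn 4: debit+=485
Txn 5: debit+=87
Txn 6: debit+=99
Txn 7: debit+=360
Total debits = 1617

Answer: 1617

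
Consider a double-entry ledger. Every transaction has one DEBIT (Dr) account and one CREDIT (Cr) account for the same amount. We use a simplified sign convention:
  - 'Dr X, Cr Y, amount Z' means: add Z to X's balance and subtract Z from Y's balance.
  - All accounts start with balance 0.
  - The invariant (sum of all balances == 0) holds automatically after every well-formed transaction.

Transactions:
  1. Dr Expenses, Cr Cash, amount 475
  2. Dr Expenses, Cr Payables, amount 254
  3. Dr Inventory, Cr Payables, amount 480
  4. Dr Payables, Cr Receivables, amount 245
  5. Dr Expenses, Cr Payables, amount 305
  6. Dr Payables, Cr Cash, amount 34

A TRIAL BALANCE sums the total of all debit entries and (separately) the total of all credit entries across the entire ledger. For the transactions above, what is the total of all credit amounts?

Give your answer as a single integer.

Txn 1: credit+=475
Txn 2: credit+=254
Txn 3: credit+=480
Txn 4: credit+=245
Txn 5: credit+=305
Txn 6: credit+=34
Total credits = 1793

Answer: 1793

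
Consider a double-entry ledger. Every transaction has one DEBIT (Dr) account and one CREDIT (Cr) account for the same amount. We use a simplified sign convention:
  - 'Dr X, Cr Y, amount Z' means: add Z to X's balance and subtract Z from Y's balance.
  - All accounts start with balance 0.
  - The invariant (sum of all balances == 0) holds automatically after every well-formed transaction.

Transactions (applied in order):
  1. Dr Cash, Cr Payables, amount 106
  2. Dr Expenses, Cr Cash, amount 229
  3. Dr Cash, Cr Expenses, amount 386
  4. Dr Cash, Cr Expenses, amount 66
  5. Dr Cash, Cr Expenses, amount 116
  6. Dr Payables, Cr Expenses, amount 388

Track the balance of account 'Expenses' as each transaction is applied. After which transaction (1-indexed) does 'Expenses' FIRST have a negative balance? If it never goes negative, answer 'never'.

Answer: 3

Derivation:
After txn 1: Expenses=0
After txn 2: Expenses=229
After txn 3: Expenses=-157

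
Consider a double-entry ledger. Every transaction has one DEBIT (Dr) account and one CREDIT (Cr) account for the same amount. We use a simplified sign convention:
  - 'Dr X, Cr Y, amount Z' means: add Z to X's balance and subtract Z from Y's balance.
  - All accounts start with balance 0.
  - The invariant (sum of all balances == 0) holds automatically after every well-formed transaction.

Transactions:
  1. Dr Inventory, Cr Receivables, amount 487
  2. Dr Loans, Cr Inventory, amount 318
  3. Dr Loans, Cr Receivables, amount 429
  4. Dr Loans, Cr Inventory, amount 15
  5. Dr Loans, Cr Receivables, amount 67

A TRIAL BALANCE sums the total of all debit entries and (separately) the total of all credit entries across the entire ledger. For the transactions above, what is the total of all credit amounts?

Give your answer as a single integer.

Answer: 1316

Derivation:
Txn 1: credit+=487
Txn 2: credit+=318
Txn 3: credit+=429
Txn 4: credit+=15
Txn 5: credit+=67
Total credits = 1316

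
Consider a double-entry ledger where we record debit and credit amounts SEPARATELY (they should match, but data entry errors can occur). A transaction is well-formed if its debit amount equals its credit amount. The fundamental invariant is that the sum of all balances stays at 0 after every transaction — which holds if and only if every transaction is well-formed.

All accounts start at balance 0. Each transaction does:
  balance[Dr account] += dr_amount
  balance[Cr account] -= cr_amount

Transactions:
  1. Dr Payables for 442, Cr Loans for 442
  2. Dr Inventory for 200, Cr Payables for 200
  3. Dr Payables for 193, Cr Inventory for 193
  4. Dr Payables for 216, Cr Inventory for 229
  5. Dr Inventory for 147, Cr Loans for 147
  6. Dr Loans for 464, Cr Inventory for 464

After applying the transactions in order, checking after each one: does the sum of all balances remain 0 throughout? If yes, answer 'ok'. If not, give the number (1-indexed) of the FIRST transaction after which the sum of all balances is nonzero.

After txn 1: dr=442 cr=442 sum_balances=0
After txn 2: dr=200 cr=200 sum_balances=0
After txn 3: dr=193 cr=193 sum_balances=0
After txn 4: dr=216 cr=229 sum_balances=-13
After txn 5: dr=147 cr=147 sum_balances=-13
After txn 6: dr=464 cr=464 sum_balances=-13

Answer: 4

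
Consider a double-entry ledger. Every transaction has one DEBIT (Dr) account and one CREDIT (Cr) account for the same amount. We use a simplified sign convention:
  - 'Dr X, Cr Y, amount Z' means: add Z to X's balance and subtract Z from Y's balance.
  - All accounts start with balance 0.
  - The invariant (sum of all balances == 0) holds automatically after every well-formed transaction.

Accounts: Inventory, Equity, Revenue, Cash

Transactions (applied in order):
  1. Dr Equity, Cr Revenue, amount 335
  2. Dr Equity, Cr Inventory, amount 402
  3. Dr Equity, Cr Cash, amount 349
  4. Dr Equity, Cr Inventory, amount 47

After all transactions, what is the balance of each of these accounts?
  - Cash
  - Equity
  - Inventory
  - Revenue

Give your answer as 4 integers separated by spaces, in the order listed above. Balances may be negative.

After txn 1 (Dr Equity, Cr Revenue, amount 335): Equity=335 Revenue=-335
After txn 2 (Dr Equity, Cr Inventory, amount 402): Equity=737 Inventory=-402 Revenue=-335
After txn 3 (Dr Equity, Cr Cash, amount 349): Cash=-349 Equity=1086 Inventory=-402 Revenue=-335
After txn 4 (Dr Equity, Cr Inventory, amount 47): Cash=-349 Equity=1133 Inventory=-449 Revenue=-335

Answer: -349 1133 -449 -335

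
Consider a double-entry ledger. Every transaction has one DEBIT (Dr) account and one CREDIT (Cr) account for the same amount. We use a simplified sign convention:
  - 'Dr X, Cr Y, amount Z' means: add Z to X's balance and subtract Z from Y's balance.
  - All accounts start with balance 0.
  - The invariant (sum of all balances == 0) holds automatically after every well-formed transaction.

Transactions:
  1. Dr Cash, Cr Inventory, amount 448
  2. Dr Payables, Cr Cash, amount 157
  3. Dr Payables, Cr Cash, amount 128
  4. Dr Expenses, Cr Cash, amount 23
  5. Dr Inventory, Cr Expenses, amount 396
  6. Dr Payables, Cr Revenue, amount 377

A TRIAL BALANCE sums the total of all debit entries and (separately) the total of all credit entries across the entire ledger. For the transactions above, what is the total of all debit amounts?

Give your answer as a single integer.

Answer: 1529

Derivation:
Txn 1: debit+=448
Txn 2: debit+=157
Txn 3: debit+=128
Txn 4: debit+=23
Txn 5: debit+=396
Txn 6: debit+=377
Total debits = 1529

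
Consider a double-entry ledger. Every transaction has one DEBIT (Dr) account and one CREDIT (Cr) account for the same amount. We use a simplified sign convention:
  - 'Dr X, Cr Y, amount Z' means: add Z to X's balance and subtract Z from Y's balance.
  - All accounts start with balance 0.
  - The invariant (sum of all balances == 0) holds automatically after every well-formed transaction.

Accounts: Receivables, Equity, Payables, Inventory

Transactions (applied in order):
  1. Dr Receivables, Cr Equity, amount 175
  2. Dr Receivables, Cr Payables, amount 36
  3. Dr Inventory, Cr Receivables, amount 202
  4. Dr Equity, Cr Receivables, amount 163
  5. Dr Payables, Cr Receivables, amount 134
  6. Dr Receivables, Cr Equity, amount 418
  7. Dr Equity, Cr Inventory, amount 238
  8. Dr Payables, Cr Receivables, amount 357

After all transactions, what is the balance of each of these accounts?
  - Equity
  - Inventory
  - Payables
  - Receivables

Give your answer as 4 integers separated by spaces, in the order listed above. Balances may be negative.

Answer: -192 -36 455 -227

Derivation:
After txn 1 (Dr Receivables, Cr Equity, amount 175): Equity=-175 Receivables=175
After txn 2 (Dr Receivables, Cr Payables, amount 36): Equity=-175 Payables=-36 Receivables=211
After txn 3 (Dr Inventory, Cr Receivables, amount 202): Equity=-175 Inventory=202 Payables=-36 Receivables=9
After txn 4 (Dr Equity, Cr Receivables, amount 163): Equity=-12 Inventory=202 Payables=-36 Receivables=-154
After txn 5 (Dr Payables, Cr Receivables, amount 134): Equity=-12 Inventory=202 Payables=98 Receivables=-288
After txn 6 (Dr Receivables, Cr Equity, amount 418): Equity=-430 Inventory=202 Payables=98 Receivables=130
After txn 7 (Dr Equity, Cr Inventory, amount 238): Equity=-192 Inventory=-36 Payables=98 Receivables=130
After txn 8 (Dr Payables, Cr Receivables, amount 357): Equity=-192 Inventory=-36 Payables=455 Receivables=-227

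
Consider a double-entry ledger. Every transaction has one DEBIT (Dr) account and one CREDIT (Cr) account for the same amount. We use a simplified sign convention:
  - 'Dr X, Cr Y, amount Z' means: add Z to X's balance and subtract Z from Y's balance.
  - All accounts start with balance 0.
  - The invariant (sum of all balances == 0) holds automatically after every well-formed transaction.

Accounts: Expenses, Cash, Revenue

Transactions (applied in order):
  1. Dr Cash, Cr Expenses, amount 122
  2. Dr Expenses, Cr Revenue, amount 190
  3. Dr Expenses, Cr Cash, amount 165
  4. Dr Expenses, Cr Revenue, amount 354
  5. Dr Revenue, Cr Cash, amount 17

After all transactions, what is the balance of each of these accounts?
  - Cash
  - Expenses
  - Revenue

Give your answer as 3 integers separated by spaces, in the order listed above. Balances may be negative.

Answer: -60 587 -527

Derivation:
After txn 1 (Dr Cash, Cr Expenses, amount 122): Cash=122 Expenses=-122
After txn 2 (Dr Expenses, Cr Revenue, amount 190): Cash=122 Expenses=68 Revenue=-190
After txn 3 (Dr Expenses, Cr Cash, amount 165): Cash=-43 Expenses=233 Revenue=-190
After txn 4 (Dr Expenses, Cr Revenue, amount 354): Cash=-43 Expenses=587 Revenue=-544
After txn 5 (Dr Revenue, Cr Cash, amount 17): Cash=-60 Expenses=587 Revenue=-527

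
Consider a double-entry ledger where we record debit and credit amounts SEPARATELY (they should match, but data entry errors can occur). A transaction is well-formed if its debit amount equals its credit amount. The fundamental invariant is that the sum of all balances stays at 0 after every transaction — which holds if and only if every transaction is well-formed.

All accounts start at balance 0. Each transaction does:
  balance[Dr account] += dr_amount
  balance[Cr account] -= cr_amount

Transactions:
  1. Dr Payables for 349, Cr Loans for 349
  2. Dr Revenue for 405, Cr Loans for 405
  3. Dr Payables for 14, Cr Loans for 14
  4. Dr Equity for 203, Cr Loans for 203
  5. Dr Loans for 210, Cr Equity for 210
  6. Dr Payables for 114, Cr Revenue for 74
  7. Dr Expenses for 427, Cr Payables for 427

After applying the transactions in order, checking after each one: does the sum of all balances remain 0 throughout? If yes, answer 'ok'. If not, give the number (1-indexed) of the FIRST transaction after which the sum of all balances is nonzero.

Answer: 6

Derivation:
After txn 1: dr=349 cr=349 sum_balances=0
After txn 2: dr=405 cr=405 sum_balances=0
After txn 3: dr=14 cr=14 sum_balances=0
After txn 4: dr=203 cr=203 sum_balances=0
After txn 5: dr=210 cr=210 sum_balances=0
After txn 6: dr=114 cr=74 sum_balances=40
After txn 7: dr=427 cr=427 sum_balances=40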